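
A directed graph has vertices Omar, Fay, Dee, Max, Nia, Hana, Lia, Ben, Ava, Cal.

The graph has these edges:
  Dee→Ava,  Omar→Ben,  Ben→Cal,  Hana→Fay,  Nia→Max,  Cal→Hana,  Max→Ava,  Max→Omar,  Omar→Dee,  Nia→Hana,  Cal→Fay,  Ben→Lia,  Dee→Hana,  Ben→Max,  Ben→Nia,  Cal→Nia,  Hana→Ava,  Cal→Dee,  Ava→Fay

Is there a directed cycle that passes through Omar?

Omar is on a cycle iff Omar can reach itself via ≥1 edge.
Omar → Ben → Max → Omar — yes.

Yes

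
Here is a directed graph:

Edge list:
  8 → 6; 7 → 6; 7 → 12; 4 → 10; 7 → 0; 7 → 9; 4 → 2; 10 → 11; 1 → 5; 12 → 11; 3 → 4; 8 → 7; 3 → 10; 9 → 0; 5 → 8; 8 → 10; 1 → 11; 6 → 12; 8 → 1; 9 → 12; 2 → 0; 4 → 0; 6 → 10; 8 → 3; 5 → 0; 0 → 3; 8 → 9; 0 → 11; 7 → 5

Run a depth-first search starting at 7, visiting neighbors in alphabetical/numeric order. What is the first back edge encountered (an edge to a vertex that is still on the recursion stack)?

4->0

DFS from 7 (visiting neighbors in alphabetical/numeric order); mark gray on enter, black on exit:
7 gray
  0 gray
    3 gray
      4 gray
        4→0: 0 is gray → back edge
First back edge: 4 → 0.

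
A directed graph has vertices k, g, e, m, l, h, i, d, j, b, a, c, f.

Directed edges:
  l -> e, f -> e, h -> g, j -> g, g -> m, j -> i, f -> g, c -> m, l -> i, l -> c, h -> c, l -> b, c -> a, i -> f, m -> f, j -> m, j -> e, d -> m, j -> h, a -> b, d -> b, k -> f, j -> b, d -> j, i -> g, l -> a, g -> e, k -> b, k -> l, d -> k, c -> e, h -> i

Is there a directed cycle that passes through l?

l lies on a cycle iff there is a path from l back to itself.
Exploring from l, it never reaches itself; equivalently, its strongly connected component is a singleton.

No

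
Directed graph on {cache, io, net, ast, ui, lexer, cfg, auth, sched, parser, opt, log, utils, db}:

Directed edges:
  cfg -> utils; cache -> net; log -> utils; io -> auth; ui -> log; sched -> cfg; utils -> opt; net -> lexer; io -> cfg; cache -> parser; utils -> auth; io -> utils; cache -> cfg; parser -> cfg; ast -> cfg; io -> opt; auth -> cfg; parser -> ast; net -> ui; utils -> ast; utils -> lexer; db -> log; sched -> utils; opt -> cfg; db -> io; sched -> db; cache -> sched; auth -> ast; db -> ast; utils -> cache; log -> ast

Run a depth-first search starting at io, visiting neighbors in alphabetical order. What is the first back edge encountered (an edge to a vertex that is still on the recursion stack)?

utils→ast

DFS from io (visiting neighbors in alphabetical order); mark gray on enter, black on exit:
io gray
  auth gray
    ast gray
      cfg gray
        utils gray
          utils→ast: ast is gray → back edge
First back edge: utils → ast.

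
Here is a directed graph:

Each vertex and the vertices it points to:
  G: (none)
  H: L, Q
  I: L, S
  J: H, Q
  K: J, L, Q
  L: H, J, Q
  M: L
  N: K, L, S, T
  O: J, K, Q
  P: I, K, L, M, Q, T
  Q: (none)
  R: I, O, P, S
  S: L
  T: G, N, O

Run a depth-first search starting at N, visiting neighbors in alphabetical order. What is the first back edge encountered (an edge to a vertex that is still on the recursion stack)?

DFS from N (visiting neighbors in alphabetical order); mark gray on enter, black on exit:
N gray
  K gray
    J gray
      H gray
        L gray
          L→H: H is gray → back edge
First back edge: L → H.

L->H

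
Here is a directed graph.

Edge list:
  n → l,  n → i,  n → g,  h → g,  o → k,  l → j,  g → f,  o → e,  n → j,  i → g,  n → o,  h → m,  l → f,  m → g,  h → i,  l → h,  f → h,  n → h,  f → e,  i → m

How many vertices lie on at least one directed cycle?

5

A vertex is on a directed cycle iff it belongs to a strongly connected component of size ≥ 2 (or has a self-loop).
The vertices on cycles are {f, g, h, i, m} — 5 in total.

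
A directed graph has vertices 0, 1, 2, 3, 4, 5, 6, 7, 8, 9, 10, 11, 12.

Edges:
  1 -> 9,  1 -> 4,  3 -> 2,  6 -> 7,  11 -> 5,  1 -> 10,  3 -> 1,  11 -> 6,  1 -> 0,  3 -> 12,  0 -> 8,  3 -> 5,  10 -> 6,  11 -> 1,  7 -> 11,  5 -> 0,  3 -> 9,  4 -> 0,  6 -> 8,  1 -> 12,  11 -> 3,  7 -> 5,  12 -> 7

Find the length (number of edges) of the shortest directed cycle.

3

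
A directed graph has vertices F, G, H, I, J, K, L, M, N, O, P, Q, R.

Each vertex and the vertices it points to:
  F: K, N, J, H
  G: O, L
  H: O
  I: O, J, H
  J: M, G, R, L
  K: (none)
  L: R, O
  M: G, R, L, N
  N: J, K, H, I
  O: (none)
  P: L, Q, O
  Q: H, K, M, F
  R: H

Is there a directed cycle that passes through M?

Yes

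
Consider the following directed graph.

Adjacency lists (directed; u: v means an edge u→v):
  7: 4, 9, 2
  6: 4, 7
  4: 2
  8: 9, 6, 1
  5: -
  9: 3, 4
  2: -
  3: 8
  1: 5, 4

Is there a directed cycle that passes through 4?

No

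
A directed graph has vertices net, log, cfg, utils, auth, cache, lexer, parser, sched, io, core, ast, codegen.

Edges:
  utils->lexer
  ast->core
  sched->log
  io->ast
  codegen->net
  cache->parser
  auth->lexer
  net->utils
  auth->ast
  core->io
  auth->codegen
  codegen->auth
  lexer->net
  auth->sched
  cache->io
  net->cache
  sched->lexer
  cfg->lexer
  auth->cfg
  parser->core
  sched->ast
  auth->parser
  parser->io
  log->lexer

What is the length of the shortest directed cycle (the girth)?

For each vertex v, BFS finds the shortest path from v back to v.
The shortest such closed walk is auth → codegen → auth, length 2.

2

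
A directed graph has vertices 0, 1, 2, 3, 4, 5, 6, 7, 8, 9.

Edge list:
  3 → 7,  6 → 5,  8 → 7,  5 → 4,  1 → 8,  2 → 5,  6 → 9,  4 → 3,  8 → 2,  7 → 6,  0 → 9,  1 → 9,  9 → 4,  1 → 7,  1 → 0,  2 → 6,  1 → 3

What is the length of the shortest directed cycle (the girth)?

5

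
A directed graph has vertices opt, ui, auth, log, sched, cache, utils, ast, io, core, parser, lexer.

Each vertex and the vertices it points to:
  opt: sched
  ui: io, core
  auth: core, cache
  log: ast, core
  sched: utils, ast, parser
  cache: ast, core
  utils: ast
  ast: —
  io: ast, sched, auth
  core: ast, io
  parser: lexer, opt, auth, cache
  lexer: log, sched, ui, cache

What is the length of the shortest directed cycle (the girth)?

3

For each vertex v, BFS finds the shortest path from v back to v.
The shortest such closed walk is parser → opt → sched → parser, length 3.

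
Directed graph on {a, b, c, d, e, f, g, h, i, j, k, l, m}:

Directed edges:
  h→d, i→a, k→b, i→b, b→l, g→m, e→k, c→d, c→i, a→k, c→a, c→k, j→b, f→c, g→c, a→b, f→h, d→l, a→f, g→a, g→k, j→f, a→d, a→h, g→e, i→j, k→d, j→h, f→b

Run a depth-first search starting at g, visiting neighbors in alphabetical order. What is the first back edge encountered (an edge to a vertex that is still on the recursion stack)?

DFS from g (visiting neighbors in alphabetical order); mark gray on enter, black on exit:
g gray
  a gray
    b gray
      l gray
      l black
    b black
    d gray
      d→l: l black — skip
    d black
    f gray
      f→b: b black — skip
      c gray
        c→a: a is gray → back edge
First back edge: c → a.

c→a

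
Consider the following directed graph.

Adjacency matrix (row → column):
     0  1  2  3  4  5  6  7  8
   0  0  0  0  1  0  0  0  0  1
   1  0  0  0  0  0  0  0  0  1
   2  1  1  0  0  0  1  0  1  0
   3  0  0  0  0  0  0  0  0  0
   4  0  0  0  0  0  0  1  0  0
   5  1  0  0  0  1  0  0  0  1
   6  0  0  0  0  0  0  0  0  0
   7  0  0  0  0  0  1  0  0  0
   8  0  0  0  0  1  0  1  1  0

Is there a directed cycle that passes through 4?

4 lies on a cycle iff there is a path from 4 back to itself.
Exploring from 4, it never reaches itself; equivalently, its strongly connected component is a singleton.

No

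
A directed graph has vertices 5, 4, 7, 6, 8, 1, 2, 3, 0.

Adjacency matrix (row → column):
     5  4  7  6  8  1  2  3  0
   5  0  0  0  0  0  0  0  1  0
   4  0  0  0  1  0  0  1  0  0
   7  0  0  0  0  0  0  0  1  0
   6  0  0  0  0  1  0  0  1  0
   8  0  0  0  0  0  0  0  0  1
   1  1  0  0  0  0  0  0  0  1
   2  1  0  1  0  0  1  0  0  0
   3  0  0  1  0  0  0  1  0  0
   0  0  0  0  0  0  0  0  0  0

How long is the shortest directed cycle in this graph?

2

For each vertex v, BFS finds the shortest path from v back to v.
The shortest such closed walk is 7 → 3 → 7, length 2.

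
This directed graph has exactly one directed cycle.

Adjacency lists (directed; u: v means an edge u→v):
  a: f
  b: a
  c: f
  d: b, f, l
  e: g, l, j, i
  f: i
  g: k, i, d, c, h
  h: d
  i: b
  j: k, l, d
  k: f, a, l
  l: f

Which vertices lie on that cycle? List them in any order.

a, b, f, i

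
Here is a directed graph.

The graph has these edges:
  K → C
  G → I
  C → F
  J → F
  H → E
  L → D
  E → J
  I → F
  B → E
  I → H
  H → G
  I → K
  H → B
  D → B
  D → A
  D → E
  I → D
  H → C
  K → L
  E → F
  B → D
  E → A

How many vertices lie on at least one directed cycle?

A vertex is on a directed cycle iff it belongs to a strongly connected component of size ≥ 2 (or has a self-loop).
The vertices on cycles are {B, D, G, H, I} — 5 in total.

5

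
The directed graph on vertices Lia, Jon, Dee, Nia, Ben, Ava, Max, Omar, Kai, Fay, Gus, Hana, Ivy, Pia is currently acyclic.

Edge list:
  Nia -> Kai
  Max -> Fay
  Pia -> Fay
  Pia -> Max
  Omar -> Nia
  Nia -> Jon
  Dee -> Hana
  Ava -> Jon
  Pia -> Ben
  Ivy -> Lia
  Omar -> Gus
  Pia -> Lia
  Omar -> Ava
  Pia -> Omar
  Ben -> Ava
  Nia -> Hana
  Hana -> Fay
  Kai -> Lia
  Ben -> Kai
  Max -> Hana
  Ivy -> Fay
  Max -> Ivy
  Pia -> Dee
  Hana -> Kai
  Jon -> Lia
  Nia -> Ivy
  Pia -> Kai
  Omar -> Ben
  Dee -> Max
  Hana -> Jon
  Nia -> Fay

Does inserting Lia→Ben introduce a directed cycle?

Adding Lia→Ben creates a cycle iff Ben can already reach Lia.
Path from Ben: Ben → Kai → Lia.
So Ben → … → Lia → Ben is a cycle.

Yes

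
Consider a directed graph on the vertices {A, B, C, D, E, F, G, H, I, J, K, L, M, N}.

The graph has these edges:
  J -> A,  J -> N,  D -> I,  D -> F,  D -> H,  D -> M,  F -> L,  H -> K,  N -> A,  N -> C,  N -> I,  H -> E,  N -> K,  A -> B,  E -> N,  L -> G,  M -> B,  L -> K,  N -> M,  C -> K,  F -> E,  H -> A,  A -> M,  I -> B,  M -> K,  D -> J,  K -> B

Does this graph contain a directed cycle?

DFS with white/gray/black marking, starting from J:
J gray
  N gray
    A gray
      B gray
      B black
      M gray
        K gray
          K→B: B black — skip
        K black
        M→B: B black — skip
      M black
    A black
    I gray
      I→B: B black — skip
    I black
    N→M: M black — skip
    N→K: K black — skip
    C gray
      C→K: K black — skip
    C black
  N black
  J→A: A black — skip
J black
D gray
  D→I: I black — skip
  D→J: J black — skip
  D→M: M black — skip
  F gray
    L gray
      G gray
      G black
      L→K: K black — skip
    L black
    E gray
      E→N: N black — skip
    E black
  F black
  H gray
    H→A: A black — skip
    H→E: E black — skip
    H→K: K black — skip
  H black
D black
Every edge goes to a white or black vertex — no back edge, so the graph is acyclic.

No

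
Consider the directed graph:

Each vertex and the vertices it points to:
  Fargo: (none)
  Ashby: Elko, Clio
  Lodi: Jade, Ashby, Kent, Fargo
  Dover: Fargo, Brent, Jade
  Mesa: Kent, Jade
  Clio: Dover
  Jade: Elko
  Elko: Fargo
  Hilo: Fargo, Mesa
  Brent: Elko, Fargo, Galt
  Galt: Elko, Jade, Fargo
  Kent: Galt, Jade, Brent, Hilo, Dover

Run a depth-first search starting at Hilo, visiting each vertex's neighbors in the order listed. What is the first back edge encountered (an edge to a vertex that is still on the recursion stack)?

DFS from Hilo (visiting each vertex's neighbors in the order listed); mark gray on enter, black on exit:
Hilo gray
  Fargo gray
  Fargo black
  Mesa gray
    Kent gray
      Galt gray
        Elko gray
          Elko→Fargo: Fargo black — skip
        Elko black
        Jade gray
          Jade→Elko: Elko black — skip
        Jade black
        Galt→Fargo: Fargo black — skip
      Galt black
      Kent→Jade: Jade black — skip
      Brent gray
        Brent→Elko: Elko black — skip
        Brent→Fargo: Fargo black — skip
        Brent→Galt: Galt black — skip
      Brent black
      Kent→Hilo: Hilo is gray → back edge
First back edge: Kent → Hilo.

Kent->Hilo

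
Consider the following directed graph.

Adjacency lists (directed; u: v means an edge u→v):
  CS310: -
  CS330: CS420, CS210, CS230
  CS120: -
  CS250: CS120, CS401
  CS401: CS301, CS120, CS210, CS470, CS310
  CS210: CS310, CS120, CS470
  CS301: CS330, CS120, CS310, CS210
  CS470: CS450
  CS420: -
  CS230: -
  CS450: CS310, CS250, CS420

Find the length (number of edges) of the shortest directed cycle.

4

For each vertex v, BFS finds the shortest path from v back to v.
The shortest such closed walk is CS401 → CS470 → CS450 → CS250 → CS401, length 4.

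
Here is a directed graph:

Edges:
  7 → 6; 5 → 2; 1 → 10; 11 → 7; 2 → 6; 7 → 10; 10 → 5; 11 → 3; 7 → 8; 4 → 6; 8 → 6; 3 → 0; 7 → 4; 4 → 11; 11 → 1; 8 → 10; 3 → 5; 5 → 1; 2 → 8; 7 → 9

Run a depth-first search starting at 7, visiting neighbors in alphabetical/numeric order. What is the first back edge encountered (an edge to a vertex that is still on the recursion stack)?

5→1

DFS from 7 (visiting neighbors in alphabetical/numeric order); mark gray on enter, black on exit:
7 gray
  4 gray
    6 gray
    6 black
    11 gray
      1 gray
        10 gray
          5 gray
            5→1: 1 is gray → back edge
First back edge: 5 → 1.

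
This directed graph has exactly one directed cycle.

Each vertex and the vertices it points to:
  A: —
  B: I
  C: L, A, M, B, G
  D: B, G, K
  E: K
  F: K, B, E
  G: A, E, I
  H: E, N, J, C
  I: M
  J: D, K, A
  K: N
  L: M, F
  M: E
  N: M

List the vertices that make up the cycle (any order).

DFS with gray/black marking from N:
N gray
  M gray
    E gray
      K gray
        K→N: N is gray → back edge
Back edge closes the cycle N → M → E → K → N; its vertices are {E, K, M, N}.

E, K, M, N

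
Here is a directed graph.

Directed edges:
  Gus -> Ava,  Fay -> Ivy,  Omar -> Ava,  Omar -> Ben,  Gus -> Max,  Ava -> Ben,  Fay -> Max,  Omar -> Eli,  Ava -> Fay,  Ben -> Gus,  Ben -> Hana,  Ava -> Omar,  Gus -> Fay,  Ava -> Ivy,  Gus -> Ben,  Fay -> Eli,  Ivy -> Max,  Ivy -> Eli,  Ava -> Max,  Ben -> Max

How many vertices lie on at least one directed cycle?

A vertex is on a directed cycle iff it belongs to a strongly connected component of size ≥ 2 (or has a self-loop).
The vertices on cycles are {Ava, Ben, Gus, Omar} — 4 in total.

4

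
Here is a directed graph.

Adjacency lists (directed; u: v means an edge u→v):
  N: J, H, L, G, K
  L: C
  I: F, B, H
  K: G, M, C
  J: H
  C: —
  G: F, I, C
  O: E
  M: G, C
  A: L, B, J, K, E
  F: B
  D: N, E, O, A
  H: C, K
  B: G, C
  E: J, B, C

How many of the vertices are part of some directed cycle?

A vertex is on a directed cycle iff it belongs to a strongly connected component of size ≥ 2 (or has a self-loop).
The vertices on cycles are {B, F, G, H, I, K, M} — 7 in total.

7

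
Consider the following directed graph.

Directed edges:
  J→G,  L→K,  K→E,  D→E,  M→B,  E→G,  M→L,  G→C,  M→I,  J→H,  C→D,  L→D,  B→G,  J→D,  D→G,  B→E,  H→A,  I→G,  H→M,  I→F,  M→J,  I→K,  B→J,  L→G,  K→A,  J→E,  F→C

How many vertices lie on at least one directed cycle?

8

A vertex is on a directed cycle iff it belongs to a strongly connected component of size ≥ 2 (or has a self-loop).
The vertices on cycles are {B, C, D, E, G, H, J, M} — 8 in total.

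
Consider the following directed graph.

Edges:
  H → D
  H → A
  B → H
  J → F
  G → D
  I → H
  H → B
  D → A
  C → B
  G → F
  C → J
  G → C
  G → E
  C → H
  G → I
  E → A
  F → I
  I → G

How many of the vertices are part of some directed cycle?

A vertex is on a directed cycle iff it belongs to a strongly connected component of size ≥ 2 (or has a self-loop).
The vertices on cycles are {B, C, F, G, H, I, J} — 7 in total.

7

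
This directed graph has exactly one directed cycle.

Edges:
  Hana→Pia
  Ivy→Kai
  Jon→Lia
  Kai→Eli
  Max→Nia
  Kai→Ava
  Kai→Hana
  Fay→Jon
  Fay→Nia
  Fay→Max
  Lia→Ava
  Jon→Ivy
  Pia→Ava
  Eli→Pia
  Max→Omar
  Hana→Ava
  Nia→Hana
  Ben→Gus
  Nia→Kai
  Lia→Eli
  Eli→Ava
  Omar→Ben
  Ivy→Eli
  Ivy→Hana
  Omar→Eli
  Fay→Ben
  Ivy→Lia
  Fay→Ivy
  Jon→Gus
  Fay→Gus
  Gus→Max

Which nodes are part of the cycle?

DFS with gray/black marking from Max:
Max gray
  Omar gray
    Ben gray
      Gus gray
        Gus→Max: Max is gray → back edge
Back edge closes the cycle Max → Omar → Ben → Gus → Max; its vertices are {Ben, Gus, Max, Omar}.

Ben, Gus, Max, Omar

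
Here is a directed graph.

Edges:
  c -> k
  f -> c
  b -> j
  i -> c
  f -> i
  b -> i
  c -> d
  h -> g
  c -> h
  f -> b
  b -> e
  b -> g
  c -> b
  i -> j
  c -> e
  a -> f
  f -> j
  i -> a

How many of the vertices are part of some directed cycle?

5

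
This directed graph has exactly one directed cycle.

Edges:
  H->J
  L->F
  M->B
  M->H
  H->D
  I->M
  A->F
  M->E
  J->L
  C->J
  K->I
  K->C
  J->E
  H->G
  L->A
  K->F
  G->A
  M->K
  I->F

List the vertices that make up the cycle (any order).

I, K, M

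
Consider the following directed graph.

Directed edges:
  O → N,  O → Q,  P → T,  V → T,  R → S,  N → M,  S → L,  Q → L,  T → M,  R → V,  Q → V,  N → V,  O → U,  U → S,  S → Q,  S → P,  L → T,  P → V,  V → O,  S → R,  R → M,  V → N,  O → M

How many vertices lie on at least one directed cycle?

A vertex is on a directed cycle iff it belongs to a strongly connected component of size ≥ 2 (or has a self-loop).
The vertices on cycles are {N, O, P, Q, R, S, U, V} — 8 in total.

8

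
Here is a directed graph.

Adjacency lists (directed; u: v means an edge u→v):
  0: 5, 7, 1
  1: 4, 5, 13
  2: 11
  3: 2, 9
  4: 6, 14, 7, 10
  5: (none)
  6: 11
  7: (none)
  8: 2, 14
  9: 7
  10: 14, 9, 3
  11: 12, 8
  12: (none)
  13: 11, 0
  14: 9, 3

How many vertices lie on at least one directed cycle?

A vertex is on a directed cycle iff it belongs to a strongly connected component of size ≥ 2 (or has a self-loop).
The vertices on cycles are {0, 1, 2, 3, 8, 11, 13, 14} — 8 in total.

8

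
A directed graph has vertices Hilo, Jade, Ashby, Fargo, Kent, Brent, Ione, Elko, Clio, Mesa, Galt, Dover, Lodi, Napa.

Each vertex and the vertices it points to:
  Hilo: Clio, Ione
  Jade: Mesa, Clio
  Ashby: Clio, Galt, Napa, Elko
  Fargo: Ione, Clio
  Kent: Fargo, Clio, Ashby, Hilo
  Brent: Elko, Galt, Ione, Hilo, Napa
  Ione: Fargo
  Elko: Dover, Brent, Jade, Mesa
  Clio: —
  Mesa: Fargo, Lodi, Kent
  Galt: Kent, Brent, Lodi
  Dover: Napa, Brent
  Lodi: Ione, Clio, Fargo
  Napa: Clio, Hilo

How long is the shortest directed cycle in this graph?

2

For each vertex v, BFS finds the shortest path from v back to v.
The shortest such closed walk is Galt → Brent → Galt, length 2.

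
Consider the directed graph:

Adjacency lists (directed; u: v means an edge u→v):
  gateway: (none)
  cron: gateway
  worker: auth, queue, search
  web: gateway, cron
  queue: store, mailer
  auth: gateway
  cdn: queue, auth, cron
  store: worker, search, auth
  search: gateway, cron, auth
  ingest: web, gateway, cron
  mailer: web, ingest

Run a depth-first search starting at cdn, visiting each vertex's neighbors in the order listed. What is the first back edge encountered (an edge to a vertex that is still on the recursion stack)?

worker→queue

DFS from cdn (visiting each vertex's neighbors in the order listed); mark gray on enter, black on exit:
cdn gray
  queue gray
    store gray
      worker gray
        auth gray
          gateway gray
          gateway black
        auth black
        worker→queue: queue is gray → back edge
First back edge: worker → queue.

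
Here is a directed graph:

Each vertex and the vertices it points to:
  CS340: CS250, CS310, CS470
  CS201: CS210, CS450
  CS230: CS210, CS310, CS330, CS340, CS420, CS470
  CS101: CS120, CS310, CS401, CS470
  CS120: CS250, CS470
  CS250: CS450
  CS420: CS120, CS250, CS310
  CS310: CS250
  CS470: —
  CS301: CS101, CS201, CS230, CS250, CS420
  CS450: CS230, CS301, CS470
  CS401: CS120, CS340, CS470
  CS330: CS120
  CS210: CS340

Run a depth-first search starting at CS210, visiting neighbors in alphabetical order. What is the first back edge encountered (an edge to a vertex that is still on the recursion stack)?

CS230->CS210

DFS from CS210 (visiting neighbors in alphabetical order); mark gray on enter, black on exit:
CS210 gray
  CS340 gray
    CS250 gray
      CS450 gray
        CS230 gray
          CS230→CS210: CS210 is gray → back edge
First back edge: CS230 → CS210.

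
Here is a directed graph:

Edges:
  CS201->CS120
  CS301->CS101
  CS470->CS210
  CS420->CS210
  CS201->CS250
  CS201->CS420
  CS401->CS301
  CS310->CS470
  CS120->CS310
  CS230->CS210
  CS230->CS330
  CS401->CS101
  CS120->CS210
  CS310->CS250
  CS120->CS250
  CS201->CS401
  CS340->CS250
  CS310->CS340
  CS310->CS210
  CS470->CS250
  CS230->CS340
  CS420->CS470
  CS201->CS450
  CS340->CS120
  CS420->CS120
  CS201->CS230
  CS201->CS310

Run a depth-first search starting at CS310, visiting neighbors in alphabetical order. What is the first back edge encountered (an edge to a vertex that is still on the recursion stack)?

DFS from CS310 (visiting neighbors in alphabetical order); mark gray on enter, black on exit:
CS310 gray
  CS210 gray
  CS210 black
  CS250 gray
  CS250 black
  CS340 gray
    CS120 gray
      CS120→CS210: CS210 black — skip
      CS120→CS250: CS250 black — skip
      CS120→CS310: CS310 is gray → back edge
First back edge: CS120 → CS310.

CS120→CS310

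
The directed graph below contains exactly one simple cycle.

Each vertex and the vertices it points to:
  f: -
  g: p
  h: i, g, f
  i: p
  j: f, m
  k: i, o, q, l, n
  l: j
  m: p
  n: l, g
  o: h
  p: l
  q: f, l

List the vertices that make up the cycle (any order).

DFS with gray/black marking from l:
l gray
  j gray
    f gray
    f black
    m gray
      p gray
        p→l: l is gray → back edge
Back edge closes the cycle l → j → m → p → l; its vertices are {j, l, m, p}.

j, l, m, p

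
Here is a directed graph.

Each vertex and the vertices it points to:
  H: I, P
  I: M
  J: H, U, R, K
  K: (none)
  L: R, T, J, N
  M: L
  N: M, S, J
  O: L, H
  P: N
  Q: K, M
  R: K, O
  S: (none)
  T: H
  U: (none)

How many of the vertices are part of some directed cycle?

10

A vertex is on a directed cycle iff it belongs to a strongly connected component of size ≥ 2 (or has a self-loop).
The vertices on cycles are {H, I, J, L, M, N, O, P, R, T} — 10 in total.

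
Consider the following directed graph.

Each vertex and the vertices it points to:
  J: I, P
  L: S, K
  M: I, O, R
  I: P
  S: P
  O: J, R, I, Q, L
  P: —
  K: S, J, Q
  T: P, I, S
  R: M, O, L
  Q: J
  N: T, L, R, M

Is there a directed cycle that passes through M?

Yes

M is on a cycle iff M can reach itself via ≥1 edge.
M → R → M — yes.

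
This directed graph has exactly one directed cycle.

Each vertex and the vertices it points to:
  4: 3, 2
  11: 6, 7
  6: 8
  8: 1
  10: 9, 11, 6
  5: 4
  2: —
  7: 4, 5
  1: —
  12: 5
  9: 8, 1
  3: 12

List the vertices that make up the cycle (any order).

DFS with gray/black marking from 5:
5 gray
  4 gray
    3 gray
      12 gray
        12→5: 5 is gray → back edge
Back edge closes the cycle 5 → 4 → 3 → 12 → 5; its vertices are {3, 4, 5, 12}.

3, 4, 5, 12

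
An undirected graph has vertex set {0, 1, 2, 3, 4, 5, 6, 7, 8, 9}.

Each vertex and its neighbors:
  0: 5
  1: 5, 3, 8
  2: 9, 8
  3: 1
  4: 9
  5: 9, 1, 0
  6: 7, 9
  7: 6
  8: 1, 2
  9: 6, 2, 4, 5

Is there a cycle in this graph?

Yes

DFS, tracking each vertex's parent; an edge to a visited non-parent vertex closes a cycle.
Start from 2:
visit 2 (parent –)
  visit 9 (parent 2)
    visit 6 (parent 9)
      visit 7 (parent 6)
        7–6: parent, skip
      6–9: parent, skip
    9–2: parent, skip
    visit 4 (parent 9)
      4–9: parent, skip
    visit 5 (parent 9)
      5–9: parent, skip
      visit 1 (parent 5)
        1–5: parent, skip
        visit 3 (parent 1)
          3–1: parent, skip
        visit 8 (parent 1)
          8–1: parent, skip
          8–2: 2 visited and ≠ parent → cycle
Cycle: 2 – 9 – 5 – 1 – 8 – 2.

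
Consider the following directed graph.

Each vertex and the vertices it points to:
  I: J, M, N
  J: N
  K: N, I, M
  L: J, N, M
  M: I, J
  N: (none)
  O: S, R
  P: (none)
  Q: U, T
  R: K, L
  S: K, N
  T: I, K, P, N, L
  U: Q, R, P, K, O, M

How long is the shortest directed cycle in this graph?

For each vertex v, BFS finds the shortest path from v back to v.
The shortest such closed walk is U → Q → U, length 2.

2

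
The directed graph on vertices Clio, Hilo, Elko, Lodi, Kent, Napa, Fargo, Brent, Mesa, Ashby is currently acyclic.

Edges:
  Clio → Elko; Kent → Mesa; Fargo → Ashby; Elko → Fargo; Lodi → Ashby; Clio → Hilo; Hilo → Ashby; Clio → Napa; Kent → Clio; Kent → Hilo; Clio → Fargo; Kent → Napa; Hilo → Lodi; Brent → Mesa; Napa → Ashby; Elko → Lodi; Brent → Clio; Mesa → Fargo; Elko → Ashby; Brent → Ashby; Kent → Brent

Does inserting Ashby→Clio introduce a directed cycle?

Adding Ashby→Clio creates a cycle iff Clio can already reach Ashby.
Path from Clio: Clio → Elko → Ashby.
So Clio → … → Ashby → Clio is a cycle.

Yes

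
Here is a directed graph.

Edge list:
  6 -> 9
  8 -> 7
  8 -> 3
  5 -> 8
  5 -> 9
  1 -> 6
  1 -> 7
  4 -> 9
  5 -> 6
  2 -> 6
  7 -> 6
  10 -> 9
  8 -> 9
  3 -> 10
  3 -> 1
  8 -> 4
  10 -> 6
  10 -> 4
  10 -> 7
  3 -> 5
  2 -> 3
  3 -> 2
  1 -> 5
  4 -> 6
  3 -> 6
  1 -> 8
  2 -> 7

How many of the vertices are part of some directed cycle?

5

A vertex is on a directed cycle iff it belongs to a strongly connected component of size ≥ 2 (or has a self-loop).
The vertices on cycles are {1, 2, 3, 5, 8} — 5 in total.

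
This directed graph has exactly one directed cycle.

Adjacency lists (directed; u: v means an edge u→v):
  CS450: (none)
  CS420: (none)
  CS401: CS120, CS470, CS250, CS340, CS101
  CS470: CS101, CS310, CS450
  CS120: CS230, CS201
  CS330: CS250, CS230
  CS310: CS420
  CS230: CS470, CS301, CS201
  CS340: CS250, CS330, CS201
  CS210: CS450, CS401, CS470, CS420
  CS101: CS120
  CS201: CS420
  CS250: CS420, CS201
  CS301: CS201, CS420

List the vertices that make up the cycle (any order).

DFS with gray/black marking from CS470:
CS470 gray
  CS101 gray
    CS120 gray
      CS230 gray
        CS230→CS470: CS470 is gray → back edge
Back edge closes the cycle CS470 → CS101 → CS120 → CS230 → CS470; its vertices are {CS101, CS120, CS230, CS470}.

CS101, CS120, CS230, CS470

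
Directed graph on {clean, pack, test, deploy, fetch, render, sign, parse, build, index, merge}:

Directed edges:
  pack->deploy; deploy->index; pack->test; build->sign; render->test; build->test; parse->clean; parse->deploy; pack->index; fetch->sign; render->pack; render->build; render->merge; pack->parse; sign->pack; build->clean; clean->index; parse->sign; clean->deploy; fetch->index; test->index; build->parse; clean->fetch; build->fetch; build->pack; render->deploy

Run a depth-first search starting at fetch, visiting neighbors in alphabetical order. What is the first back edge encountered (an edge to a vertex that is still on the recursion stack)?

clean->fetch

DFS from fetch (visiting neighbors in alphabetical order); mark gray on enter, black on exit:
fetch gray
  index gray
  index black
  sign gray
    pack gray
      deploy gray
        deploy→index: index black — skip
      deploy black
      pack→index: index black — skip
      parse gray
        clean gray
          clean→deploy: deploy black — skip
          clean→fetch: fetch is gray → back edge
First back edge: clean → fetch.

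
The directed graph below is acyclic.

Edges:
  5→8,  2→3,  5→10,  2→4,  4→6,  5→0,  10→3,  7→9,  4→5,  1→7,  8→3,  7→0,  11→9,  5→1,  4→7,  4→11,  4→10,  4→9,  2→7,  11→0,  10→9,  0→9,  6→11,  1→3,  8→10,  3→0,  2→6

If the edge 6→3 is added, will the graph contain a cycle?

No

Adding 6→3 creates a cycle iff 3 can already reach 6.
Explore from 3: no path reaches 6. The graph stays acyclic.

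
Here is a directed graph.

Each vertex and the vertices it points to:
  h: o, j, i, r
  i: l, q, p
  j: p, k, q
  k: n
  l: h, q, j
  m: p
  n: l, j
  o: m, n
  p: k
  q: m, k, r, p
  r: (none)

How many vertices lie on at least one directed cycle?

10

A vertex is on a directed cycle iff it belongs to a strongly connected component of size ≥ 2 (or has a self-loop).
The vertices on cycles are {h, i, j, k, l, m, n, o, p, q} — 10 in total.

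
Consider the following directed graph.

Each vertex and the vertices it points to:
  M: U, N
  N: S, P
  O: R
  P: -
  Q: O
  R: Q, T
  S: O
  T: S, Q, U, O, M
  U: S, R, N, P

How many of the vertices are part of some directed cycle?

A vertex is on a directed cycle iff it belongs to a strongly connected component of size ≥ 2 (or has a self-loop).
The vertices on cycles are {M, N, O, Q, R, S, T, U} — 8 in total.

8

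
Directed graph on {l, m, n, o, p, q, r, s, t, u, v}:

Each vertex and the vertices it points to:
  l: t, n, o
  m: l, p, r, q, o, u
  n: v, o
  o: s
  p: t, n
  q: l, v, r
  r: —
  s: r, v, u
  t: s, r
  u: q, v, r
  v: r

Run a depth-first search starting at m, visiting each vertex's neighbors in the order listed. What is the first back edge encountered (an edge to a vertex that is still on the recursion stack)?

DFS from m (visiting each vertex's neighbors in the order listed); mark gray on enter, black on exit:
m gray
  l gray
    t gray
      s gray
        r gray
        r black
        v gray
          v→r: r black — skip
        v black
        u gray
          q gray
            q→l: l is gray → back edge
First back edge: q → l.

q→l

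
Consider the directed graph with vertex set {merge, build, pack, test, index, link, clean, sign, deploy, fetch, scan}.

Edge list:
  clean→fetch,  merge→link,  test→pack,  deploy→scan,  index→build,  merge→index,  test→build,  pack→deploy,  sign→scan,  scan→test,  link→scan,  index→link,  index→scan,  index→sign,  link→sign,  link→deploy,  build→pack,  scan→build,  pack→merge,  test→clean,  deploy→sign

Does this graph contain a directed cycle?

Yes

DFS with white/gray/black marking, starting from link:
link gray
  sign gray
    scan gray
      build gray
        pack gray
          merge gray
            index gray
              index→build: build is gray → back edge
Back edge found, so a cycle exists: build → pack → merge → index → build.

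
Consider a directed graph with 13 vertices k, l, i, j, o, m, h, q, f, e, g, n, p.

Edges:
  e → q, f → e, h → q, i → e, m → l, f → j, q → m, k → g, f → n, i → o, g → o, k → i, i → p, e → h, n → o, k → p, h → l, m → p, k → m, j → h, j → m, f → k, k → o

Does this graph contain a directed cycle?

DFS with white/gray/black marking, starting from p:
p gray
p black
k gray
  o gray
  o black
  k→p: p black — skip
  i gray
    e gray
      q gray
        m gray
          m→p: p black — skip
          l gray
          l black
        m black
      q black
      h gray
        h→l: l black — skip
        h→q: q black — skip
      h black
    e black
    i→p: p black — skip
    i→o: o black — skip
  i black
  g gray
    g→o: o black — skip
  g black
  k→m: m black — skip
k black
j gray
  j→m: m black — skip
  j→h: h black — skip
j black
f gray
  f→e: e black — skip
  n gray
    n→o: o black — skip
  n black
  f→k: k black — skip
  f→j: j black — skip
f black
Every edge goes to a white or black vertex — no back edge, so the graph is acyclic.

No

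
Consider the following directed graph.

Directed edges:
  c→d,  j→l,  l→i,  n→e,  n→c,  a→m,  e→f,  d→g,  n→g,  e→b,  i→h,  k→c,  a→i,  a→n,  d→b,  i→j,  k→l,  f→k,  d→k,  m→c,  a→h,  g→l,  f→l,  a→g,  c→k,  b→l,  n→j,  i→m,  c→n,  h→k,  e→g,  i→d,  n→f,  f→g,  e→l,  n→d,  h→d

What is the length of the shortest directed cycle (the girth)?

2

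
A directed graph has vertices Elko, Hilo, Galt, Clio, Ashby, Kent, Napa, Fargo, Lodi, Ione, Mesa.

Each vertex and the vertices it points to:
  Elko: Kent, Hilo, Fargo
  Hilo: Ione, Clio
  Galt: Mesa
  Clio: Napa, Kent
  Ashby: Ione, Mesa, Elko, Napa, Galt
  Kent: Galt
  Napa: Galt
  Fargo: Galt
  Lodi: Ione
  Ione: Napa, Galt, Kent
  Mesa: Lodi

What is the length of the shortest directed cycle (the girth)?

4

For each vertex v, BFS finds the shortest path from v back to v.
The shortest such closed walk is Mesa → Lodi → Ione → Galt → Mesa, length 4.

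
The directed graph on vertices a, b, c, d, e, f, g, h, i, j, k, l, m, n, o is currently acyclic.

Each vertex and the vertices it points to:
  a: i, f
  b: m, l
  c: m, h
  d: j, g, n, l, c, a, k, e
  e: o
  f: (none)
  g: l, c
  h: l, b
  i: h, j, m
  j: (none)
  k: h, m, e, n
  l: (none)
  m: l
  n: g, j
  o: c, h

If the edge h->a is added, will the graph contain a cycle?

Adding h→a creates a cycle iff a can already reach h.
Path from a: a → i → h.
So a → … → h → a is a cycle.

Yes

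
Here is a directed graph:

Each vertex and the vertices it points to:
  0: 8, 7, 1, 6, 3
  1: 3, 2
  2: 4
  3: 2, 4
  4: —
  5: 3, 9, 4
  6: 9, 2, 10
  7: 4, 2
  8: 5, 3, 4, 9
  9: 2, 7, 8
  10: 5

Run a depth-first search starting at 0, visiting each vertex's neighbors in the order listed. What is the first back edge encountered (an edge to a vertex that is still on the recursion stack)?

DFS from 0 (visiting each vertex's neighbors in the order listed); mark gray on enter, black on exit:
0 gray
  8 gray
    5 gray
      3 gray
        2 gray
          4 gray
          4 black
        2 black
        3→4: 4 black — skip
      3 black
      9 gray
        9→2: 2 black — skip
        7 gray
          7→4: 4 black — skip
          7→2: 2 black — skip
        7 black
        9→8: 8 is gray → back edge
First back edge: 9 → 8.

9->8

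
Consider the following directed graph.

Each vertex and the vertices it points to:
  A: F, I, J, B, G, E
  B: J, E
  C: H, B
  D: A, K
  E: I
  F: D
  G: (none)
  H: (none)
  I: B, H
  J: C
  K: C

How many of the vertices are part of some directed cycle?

8

A vertex is on a directed cycle iff it belongs to a strongly connected component of size ≥ 2 (or has a self-loop).
The vertices on cycles are {A, B, C, D, E, F, I, J} — 8 in total.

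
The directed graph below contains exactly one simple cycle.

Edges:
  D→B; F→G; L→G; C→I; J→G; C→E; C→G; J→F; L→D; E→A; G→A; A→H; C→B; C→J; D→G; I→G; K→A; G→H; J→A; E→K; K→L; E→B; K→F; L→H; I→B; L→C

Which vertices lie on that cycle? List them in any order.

DFS with gray/black marking from L:
L gray
  G gray
    H gray
    H black
    A gray
      A→H: H black — skip
    A black
  G black
  L→H: H black — skip
  D gray
    B gray
    B black
    D→G: G black — skip
  D black
  C gray
    E gray
      E→B: B black — skip
      E→A: A black — skip
      K gray
        K→A: A black — skip
        F gray
          F→G: G black — skip
        F black
        K→L: L is gray → back edge
Back edge closes the cycle L → C → E → K → L; its vertices are {C, E, K, L}.

C, E, K, L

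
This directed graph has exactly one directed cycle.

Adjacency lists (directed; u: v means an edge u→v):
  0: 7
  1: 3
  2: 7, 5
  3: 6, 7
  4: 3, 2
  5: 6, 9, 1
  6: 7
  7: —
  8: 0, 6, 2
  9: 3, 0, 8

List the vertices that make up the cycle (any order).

2, 5, 8, 9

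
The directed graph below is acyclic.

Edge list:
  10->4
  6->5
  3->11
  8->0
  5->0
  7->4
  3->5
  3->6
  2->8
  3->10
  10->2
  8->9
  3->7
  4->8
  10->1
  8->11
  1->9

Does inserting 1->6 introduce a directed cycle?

No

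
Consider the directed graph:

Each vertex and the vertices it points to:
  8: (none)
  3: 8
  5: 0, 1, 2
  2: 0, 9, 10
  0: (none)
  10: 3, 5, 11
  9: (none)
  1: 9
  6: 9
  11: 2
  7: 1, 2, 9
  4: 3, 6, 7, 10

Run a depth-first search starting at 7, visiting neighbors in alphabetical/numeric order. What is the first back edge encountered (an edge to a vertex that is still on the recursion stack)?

DFS from 7 (visiting neighbors in alphabetical/numeric order); mark gray on enter, black on exit:
7 gray
  1 gray
    9 gray
    9 black
  1 black
  2 gray
    0 gray
    0 black
    2→9: 9 black — skip
    10 gray
      3 gray
        8 gray
        8 black
      3 black
      5 gray
        5→0: 0 black — skip
        5→1: 1 black — skip
        5→2: 2 is gray → back edge
First back edge: 5 → 2.

5->2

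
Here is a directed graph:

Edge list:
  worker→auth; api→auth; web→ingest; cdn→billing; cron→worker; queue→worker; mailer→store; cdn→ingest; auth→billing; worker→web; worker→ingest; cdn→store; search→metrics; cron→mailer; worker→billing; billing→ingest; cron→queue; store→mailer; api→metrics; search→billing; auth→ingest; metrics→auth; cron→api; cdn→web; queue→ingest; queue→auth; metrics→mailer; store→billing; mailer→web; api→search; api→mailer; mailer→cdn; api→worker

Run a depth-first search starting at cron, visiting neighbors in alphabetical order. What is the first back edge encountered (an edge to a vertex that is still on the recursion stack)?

DFS from cron (visiting neighbors in alphabetical order); mark gray on enter, black on exit:
cron gray
  api gray
    auth gray
      billing gray
        ingest gray
        ingest black
      billing black
      auth→ingest: ingest black — skip
    auth black
    mailer gray
      cdn gray
        cdn→billing: billing black — skip
        cdn→ingest: ingest black — skip
        store gray
          store→billing: billing black — skip
          store→mailer: mailer is gray → back edge
First back edge: store → mailer.

store->mailer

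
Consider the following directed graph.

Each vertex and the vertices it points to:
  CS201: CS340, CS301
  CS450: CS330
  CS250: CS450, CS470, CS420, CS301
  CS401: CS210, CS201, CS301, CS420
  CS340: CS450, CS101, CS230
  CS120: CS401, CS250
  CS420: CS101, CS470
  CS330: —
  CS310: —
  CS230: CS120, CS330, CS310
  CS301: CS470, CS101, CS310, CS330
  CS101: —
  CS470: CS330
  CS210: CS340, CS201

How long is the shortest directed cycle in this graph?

For each vertex v, BFS finds the shortest path from v back to v.
The shortest such closed walk is CS120 → CS401 → CS201 → CS340 → CS230 → CS120, length 5.

5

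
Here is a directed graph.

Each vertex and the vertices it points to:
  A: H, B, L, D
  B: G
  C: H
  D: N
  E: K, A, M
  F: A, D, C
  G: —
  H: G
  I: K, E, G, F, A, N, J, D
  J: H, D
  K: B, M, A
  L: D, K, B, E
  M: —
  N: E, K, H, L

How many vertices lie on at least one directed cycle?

6

A vertex is on a directed cycle iff it belongs to a strongly connected component of size ≥ 2 (or has a self-loop).
The vertices on cycles are {A, D, E, K, L, N} — 6 in total.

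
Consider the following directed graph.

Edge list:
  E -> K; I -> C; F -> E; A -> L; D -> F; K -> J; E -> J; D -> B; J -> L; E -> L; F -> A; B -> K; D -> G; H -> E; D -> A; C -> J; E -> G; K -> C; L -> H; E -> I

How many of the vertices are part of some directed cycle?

7

A vertex is on a directed cycle iff it belongs to a strongly connected component of size ≥ 2 (or has a self-loop).
The vertices on cycles are {C, E, H, I, J, K, L} — 7 in total.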